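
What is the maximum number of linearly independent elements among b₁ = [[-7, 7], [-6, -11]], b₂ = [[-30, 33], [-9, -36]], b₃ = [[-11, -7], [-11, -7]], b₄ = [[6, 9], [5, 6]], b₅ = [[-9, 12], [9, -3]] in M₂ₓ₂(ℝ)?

Use coordinates relative to {E₁₁, E₁₂, E₂₁, E₂₂}.
Form the matrix with b₁, b₂, b₃, b₄, b₅ as columns and reduce.
Reduction leaves 4 leading entries, giving rank 4.
(With 5 elements in a 4-dimensional space the rank is at most 4.)

4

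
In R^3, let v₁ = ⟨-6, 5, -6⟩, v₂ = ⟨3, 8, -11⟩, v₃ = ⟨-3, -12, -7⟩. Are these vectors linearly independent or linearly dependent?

Form the 3×3 matrix with these as columns; its determinant is 1470.
A nonzero determinant means the columns are linearly independent.

linearly independent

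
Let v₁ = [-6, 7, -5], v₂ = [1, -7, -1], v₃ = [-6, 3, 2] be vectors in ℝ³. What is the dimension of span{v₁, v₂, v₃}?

Apply Gaussian elimination to the matrix whose rows are v₁, v₂, v₃.
The echelon form has 3 nonzero rows, so the rank is 3.

dim = 3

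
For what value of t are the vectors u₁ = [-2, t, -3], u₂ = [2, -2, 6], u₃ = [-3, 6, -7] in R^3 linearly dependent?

The set is linearly dependent precisely when det[u₁; u₂; u₃] = 0.
Expanding, det = 26 - 4*t.
Setting this to zero gives t = 13/2.

t = 13/2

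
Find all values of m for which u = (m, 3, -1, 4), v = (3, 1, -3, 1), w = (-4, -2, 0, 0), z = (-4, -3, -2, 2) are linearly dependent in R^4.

The vectors are dependent exactly when the determinant of the matrix with rows u, v, w, z vanishes.
Expanding, det = 80 - 8*m.
This vanishes exactly when m = 10.

m = 10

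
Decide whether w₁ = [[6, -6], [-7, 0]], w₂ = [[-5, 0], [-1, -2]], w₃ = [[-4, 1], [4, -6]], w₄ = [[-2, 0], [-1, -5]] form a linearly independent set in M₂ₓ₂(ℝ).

Take coordinates with respect to the standard basis {E₁₁, E₁₂, E₂₁, E₂₂}.
The matrix [w₁|w₂|w₃|w₄] has determinant 519.
A nonzero determinant means the columns are linearly independent.

linearly independent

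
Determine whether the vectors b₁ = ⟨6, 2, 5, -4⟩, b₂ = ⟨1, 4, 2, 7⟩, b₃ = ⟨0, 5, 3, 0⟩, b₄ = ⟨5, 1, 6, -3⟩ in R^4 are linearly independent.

linearly independent

Row-reduce the matrix whose columns are b₁, b₂, b₃, b₄.
The reduction yields 4 nonzero rows, so the rank is 4.
Since rank = 4 (the number of vectors), the set is linearly independent.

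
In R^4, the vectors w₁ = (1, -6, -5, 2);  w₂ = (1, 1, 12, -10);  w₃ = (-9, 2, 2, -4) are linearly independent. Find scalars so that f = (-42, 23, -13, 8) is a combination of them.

f = -3w₁ - 3w₂ + 4w₃

Write f = a₁w₁ + … + a₃w₃ and equate components.
Row-reducing the augmented matrix gives the unique coefficients (a₁, a₂, a₃) = (-3, -3, 4).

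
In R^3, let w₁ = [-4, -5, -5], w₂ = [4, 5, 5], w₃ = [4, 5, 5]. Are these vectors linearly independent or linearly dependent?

linearly dependent

The matrix [w₁|w₂|w₃] has determinant 0.
A zero determinant means the columns are linearly dependent.
Indeed w₁ + w₂ = 0.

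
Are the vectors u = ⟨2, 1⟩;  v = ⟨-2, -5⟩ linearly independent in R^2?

Row-reduce the matrix whose columns are u, v.
The reduction yields 2 nonzero rows, so the rank is 2.
Since rank = 2 (the number of vectors), the set is linearly independent.

linearly independent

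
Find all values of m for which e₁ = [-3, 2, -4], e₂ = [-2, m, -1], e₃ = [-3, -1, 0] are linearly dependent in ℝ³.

The vectors are dependent exactly when the determinant of the matrix with rows e₁, e₂, e₃ vanishes.
The determinant works out to 1 - 12*m.
This vanishes exactly when m = 1/12.

m = 1/12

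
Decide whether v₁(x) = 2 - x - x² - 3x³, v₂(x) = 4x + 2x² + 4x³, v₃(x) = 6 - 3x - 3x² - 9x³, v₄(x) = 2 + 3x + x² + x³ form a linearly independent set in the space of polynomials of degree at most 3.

Write each element as a coordinate vector in ℝ⁴ using {1, x, …, x³}.
Form the 4×4 matrix with these as columns; its determinant is 0.
A zero determinant means the columns are linearly dependent.

linearly dependent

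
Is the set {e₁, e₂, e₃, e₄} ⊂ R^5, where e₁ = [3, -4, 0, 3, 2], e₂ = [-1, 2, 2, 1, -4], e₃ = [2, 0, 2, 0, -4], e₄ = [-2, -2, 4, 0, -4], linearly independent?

linearly independent

Row-reduce the matrix whose columns are e₁, e₂, e₃, e₄.
The reduction yields 4 nonzero rows, so the rank is 4.
Since rank = 4 (the number of vectors), the set is linearly independent.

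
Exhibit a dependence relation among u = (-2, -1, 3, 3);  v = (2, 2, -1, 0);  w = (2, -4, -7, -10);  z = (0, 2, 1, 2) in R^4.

2u + v + w + 2z = 0

Write the vectors as columns of a matrix and find a nonzero vector in its null space.
A generator of the null space is (2, 1, 1, 2).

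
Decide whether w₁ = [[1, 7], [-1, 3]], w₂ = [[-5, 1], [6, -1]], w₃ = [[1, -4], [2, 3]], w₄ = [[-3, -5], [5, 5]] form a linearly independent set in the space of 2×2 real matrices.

linearly independent

Take coordinates with respect to the standard basis {E₁₁, E₁₂, E₂₁, E₂₂}.
Row-reduce the matrix whose columns are w₁, w₂, w₃, w₄.
The reduction yields 4 nonzero rows, so the rank is 4.
Since rank = 4 (the number of vectors), the set is linearly independent.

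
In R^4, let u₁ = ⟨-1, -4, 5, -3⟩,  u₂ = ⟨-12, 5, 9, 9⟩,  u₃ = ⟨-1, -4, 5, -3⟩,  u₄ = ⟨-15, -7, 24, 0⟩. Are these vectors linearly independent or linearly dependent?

Two of the vectors are equal, giving an immediate dependence.

linearly dependent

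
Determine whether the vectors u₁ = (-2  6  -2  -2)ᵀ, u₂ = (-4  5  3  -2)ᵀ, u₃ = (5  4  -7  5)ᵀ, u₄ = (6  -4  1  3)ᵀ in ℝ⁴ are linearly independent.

The matrix [u₁|u₂|u₃|u₄] has determinant -586.
A nonzero determinant means the columns are linearly independent.

linearly independent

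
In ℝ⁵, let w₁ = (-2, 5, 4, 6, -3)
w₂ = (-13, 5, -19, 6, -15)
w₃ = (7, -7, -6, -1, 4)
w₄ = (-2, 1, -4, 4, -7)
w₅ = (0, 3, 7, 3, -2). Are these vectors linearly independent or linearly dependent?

Place the vectors as rows of a 5×5 matrix and reduce to echelon form.
The reduction yields 4 nonzero rows, so the rank is 4.
Since rank 4 < 5, the set is linearly dependent.

linearly dependent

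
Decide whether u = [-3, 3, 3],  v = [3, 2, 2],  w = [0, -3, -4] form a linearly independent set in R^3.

Place the vectors as rows of a 3×3 matrix and reduce to echelon form.
The reduction yields 3 nonzero rows, so the rank is 3.
Since rank = 3 (the number of vectors), the set is linearly independent.

linearly independent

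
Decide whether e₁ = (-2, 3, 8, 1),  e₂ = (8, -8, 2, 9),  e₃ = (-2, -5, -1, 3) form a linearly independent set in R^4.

Row-reduce the matrix whose columns are e₁, e₂, e₃.
The reduction yields 3 nonzero rows, so the rank is 3.
Since rank = 3 (the number of vectors), the set is linearly independent.

linearly independent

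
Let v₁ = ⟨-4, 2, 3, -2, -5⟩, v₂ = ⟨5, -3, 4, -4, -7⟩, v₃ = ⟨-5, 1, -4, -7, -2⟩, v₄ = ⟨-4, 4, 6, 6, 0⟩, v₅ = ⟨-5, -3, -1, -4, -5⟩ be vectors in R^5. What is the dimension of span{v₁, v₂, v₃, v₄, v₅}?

dim = 5

Put the 5×5 matrix [v₁|v₂|v₃|v₄|v₅] into echelon form.
Exactly 5 pivots survive; hence the rank is 5.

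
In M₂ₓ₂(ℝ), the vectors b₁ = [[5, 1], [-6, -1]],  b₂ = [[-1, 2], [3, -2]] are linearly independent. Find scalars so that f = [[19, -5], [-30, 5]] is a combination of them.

f = 3b₁ - 4b₂

Work in coordinates with respect to the standard basis {E₁₁, E₁₂, E₂₁, E₂₂}.
Solve the system with b₁, b₂ as columns and f as the right-hand side.
Back-substitution yields (c₁, c₂) = (3, -4).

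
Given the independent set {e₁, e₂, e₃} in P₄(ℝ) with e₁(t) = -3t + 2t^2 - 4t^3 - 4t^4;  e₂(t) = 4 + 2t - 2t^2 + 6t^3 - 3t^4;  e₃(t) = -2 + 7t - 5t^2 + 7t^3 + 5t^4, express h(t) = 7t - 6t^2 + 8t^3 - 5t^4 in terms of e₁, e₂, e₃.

h = 3e₁ + e₂ + 2e₃

Identify each element with its coordinate vector in ℝ⁵ via {1, t, …, t^4}.
Solve the system with e₁, e₂, e₃ as columns and h as the right-hand side.
Back-substitution yields (α₁, α₂, α₃) = (3, 1, 2).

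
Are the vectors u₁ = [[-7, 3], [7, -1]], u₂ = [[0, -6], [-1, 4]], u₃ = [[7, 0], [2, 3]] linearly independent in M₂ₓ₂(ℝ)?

Take coordinates with respect to the standard basis {E₁₁, E₁₂, E₂₁, E₂₂}.
Place the vectors as rows of a 3×4 matrix and reduce to echelon form.
The reduction yields 3 nonzero rows, so the rank is 3.
Since rank = 3 (the number of vectors), the set is linearly independent.

linearly independent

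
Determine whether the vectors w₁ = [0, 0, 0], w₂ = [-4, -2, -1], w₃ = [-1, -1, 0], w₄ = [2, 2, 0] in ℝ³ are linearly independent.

There are 4 vectors in a 3-dimensional space, so they cannot be linearly independent.

linearly dependent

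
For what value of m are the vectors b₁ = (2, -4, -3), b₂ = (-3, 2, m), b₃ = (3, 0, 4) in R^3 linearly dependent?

The set is linearly dependent precisely when det[b₁; b₂; b₃] = 0.
Cofactor expansion gives det = -12*m - 14.
This vanishes exactly when m = -7/6.

m = -7/6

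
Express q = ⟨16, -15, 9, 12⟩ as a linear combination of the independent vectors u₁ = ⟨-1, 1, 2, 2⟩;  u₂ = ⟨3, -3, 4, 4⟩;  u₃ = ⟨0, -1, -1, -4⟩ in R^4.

q = -4u₁ + 4u₂ - u₃

Write q = α₁u₁ + … + α₃u₃ and equate components.
Back-substitution yields (α₁, α₂, α₃) = (-4, 4, -1).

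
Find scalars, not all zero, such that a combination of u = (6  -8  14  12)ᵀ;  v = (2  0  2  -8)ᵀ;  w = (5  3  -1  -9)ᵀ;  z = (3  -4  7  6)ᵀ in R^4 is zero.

Solve the homogeneous system with u, v, w, z as columns by row-reducing the coefficient matrix.
The free variable yields coefficients (1, 0, 0, -2) (any nonzero multiple also works).

u - 2z = 0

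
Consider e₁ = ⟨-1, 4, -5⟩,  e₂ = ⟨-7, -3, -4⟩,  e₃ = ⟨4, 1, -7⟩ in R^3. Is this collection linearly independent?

linearly independent

Form the 3×3 matrix with these as columns; its determinant is -310.
A nonzero determinant means the columns are linearly independent.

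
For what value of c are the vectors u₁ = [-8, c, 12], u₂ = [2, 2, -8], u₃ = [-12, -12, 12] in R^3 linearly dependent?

The set is linearly dependent precisely when det[u₁; u₂; u₃] = 0.
Cofactor expansion gives det = 72*c + 576.
Setting this to zero gives c = -8.

c = -8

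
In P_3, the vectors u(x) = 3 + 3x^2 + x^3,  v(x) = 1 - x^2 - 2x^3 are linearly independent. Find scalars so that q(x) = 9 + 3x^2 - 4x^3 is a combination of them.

Identify each element with its coordinate vector in ℝ⁴ via {1, x, …, x^3}.
Since u, v are independent, the coefficients expressing q are uniquely determined by a linear system.
Back-substitution yields (α₁, α₂) = (2, 3).

q = 2u + 3v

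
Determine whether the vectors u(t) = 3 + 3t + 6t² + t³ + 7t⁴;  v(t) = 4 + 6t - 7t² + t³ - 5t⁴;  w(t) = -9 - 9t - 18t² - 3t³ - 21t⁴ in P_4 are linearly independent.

Write each element as a coordinate vector in ℝ⁵ using {1, t, …, t⁴}.
Row-reduce the matrix whose columns are u, v, w.
The reduction yields 2 nonzero rows, so the rank is 2.
Since rank 2 < 3, the set is linearly dependent.

linearly dependent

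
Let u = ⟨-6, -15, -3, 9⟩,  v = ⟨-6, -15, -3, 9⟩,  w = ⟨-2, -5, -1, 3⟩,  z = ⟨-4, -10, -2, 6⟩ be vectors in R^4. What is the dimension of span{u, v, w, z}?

1

Put the 4×4 matrix [u|v|w|z] into echelon form.
There is 1 pivot column, so rank = 1.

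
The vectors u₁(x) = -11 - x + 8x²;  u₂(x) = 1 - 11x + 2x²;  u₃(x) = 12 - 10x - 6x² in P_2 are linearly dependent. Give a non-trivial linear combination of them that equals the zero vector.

Write each element as a vector in ℝ³ using {1, x, x²}.
Set up α₁u₁ + … + α₃u₃ = 0 and solve the homogeneous system.
The free variable yields coefficients (1, -1, 1) (any nonzero multiple also works).

u₁ - u₂ + u₃ = 0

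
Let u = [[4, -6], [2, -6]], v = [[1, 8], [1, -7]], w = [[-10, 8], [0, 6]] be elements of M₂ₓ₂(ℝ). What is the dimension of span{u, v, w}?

Represent each element by its coordinate vector in ℝ⁴.
Put the 4×3 matrix [u|v|w] into echelon form.
There are 3 pivot columns, so rank = 3.

dim = 3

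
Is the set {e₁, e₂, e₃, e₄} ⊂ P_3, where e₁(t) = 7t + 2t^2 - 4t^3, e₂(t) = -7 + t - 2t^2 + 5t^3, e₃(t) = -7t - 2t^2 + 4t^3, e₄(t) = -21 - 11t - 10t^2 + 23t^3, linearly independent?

linearly dependent

Write each element as a coordinate vector in ℝ⁴ using {1, t, …, t^3}.
Form the 4×4 matrix with these as columns; its determinant is 0.
A zero determinant means the columns are linearly dependent.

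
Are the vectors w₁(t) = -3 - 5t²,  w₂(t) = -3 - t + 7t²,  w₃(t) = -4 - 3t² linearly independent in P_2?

linearly independent

Write each element as a coordinate vector in ℝ³ using {1, t, t²}.
Place the vectors as rows of a 3×3 matrix and reduce to echelon form.
The reduction yields 3 nonzero rows, so the rank is 3.
Since rank = 3 (the number of vectors), the set is linearly independent.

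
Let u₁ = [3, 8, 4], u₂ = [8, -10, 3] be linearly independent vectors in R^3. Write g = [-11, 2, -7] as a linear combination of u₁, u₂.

g = -u₁ - u₂

Since u₁, u₂ are independent, the coefficients expressing g are uniquely determined by a linear system.
Back-substitution yields (α₁, α₂) = (-1, -1).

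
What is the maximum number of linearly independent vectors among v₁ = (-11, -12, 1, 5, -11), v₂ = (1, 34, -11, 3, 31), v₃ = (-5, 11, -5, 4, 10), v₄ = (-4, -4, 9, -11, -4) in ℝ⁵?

3

Form the matrix with v₁, v₂, v₃, v₄ as columns and reduce.
Reduction leaves 3 leading entries, giving rank 3.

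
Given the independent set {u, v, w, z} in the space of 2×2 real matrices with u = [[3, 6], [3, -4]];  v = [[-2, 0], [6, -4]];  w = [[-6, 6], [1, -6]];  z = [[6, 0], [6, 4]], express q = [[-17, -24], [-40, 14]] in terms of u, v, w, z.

Take coordinate vectors relative to {E₁₁, E₁₂, E₂₁, E₂₂}.
Solve the system with u, v, w, z as columns and q as the right-hand side.
Back-substitution yields (c₁, …, c₄) = (-3, -2, -1, -3).

q = -3u - 2v - w - 3z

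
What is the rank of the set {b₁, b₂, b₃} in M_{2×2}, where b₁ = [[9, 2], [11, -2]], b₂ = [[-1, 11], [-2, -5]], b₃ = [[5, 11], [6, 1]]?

Represent each element by its coordinate vector in ℝ⁴.
Apply Gaussian elimination to the matrix whose rows are b₁, b₂, b₃.
Exactly 3 pivots survive; hence the rank is 3.

3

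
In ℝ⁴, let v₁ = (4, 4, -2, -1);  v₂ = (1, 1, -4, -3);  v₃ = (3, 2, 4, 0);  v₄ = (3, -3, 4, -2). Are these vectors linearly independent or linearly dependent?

linearly independent

The matrix [v₁|v₂|v₃|v₄] has determinant -222.
A nonzero determinant means the columns are linearly independent.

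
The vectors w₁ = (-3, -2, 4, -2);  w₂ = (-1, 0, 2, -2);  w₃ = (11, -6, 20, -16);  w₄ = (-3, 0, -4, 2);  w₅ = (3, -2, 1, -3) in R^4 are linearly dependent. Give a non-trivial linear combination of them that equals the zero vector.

Row-reduce the matrix with w₁, w₂, w₃, w₄, w₅ as columns; the null space gives the coefficients.
A generator of the null space is (1, 1, -1, -3, 2).

w₁ + w₂ - w₃ - 3w₄ + 2w₅ = 0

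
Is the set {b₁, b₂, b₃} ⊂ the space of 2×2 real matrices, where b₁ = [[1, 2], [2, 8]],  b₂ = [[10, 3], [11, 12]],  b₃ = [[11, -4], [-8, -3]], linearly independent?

linearly independent

Write each element as a coordinate vector in ℝ⁴ using {E₁₁, E₁₂, E₂₁, E₂₂}.
Row-reduce the matrix whose columns are b₁, b₂, b₃.
The reduction yields 3 nonzero rows, so the rank is 3.
Since rank = 3 (the number of vectors), the set is linearly independent.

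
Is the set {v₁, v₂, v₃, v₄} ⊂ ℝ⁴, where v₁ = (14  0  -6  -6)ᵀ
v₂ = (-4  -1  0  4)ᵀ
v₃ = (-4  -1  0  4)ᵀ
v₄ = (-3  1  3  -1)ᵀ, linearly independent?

linearly dependent

Row-reduce the matrix whose columns are v₁, v₂, v₃, v₄.
The reduction yields 2 nonzero rows, so the rank is 2.
Since rank 2 < 4, the set is linearly dependent.
Indeed v₂ - v₃ = 0.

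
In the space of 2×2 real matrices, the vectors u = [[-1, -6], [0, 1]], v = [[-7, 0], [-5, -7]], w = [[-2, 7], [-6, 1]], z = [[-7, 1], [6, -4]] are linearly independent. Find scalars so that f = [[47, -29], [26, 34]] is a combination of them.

f = u - 4v - 3w - 2z

Identify each element with its coordinate vector in ℝ⁴ via {E₁₁, E₁₂, E₂₁, E₂₂}.
Set up the augmented matrix [u | v | w | z | f] and row-reduce.
The system has the unique solution (a₁, …, a₄) = (1, -4, -3, -2).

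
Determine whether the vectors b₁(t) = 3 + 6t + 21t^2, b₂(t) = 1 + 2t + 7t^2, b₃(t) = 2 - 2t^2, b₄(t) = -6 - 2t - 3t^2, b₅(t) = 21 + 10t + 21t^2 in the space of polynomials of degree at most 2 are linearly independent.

linearly dependent

Write each element as a coordinate vector in ℝ³ using {1, t, t^2}.
There are 5 vectors in a 3-dimensional space, so they cannot be linearly independent.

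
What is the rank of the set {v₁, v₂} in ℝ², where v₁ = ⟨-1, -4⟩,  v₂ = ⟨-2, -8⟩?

rank 1

Put the 2×2 matrix [v₁|v₂] into echelon form.
There is 1 pivot column, so rank = 1.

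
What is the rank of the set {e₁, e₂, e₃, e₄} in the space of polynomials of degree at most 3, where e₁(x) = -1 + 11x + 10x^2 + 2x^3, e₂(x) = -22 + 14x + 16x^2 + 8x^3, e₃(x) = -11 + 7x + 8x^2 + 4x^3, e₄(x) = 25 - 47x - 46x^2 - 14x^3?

Pass to coordinate vectors with respect to the basis {1, x, …, x^3}.
Row-reduce the 4×4 matrix with these as rows.
Exactly 2 pivots survive; hence the rank is 2.

rank 2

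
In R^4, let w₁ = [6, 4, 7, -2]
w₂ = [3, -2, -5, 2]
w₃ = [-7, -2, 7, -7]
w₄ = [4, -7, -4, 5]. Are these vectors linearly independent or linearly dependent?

linearly independent

The matrix [w₁|w₂|w₃|w₄] has determinant -1881.
A nonzero determinant means the columns are linearly independent.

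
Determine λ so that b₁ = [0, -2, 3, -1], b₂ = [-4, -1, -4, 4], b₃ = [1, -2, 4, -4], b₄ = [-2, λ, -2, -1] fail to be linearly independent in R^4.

λ = -7/8

Place the vectors as rows of a 4×4 matrix; dependence ⇔ determinant zero.
Expanding, det = -24*λ - 21.
Solving -24*λ - 21 = 0 yields λ = -7/8.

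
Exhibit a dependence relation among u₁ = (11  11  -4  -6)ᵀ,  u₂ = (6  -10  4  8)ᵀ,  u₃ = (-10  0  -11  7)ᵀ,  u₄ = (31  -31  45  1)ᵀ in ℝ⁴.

u₁ - 2u₂ + 3u₃ + u₄ = 0

Row-reduce the matrix with u₁, u₂, u₃, u₄ as columns; the null space gives the coefficients.
The free variable yields coefficients (1, -2, 3, 1) (any nonzero multiple also works).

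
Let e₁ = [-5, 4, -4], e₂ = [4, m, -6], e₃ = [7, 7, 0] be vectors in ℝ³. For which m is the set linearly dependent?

The vectors are dependent exactly when the determinant of the matrix with rows e₁, e₂, e₃ vanishes.
The determinant works out to 28*m - 490.
This vanishes exactly when m = 35/2.

m = 35/2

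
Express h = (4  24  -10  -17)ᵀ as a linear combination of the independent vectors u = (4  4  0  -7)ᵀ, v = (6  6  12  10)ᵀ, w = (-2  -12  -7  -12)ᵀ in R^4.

Since u, v, w are independent, the coefficients expressing h are uniquely determined by a linear system.
Row-reducing the augmented matrix gives the unique coefficients (a₁, a₂, a₃) = (3, -2, -2).

h = 3u - 2v - 2w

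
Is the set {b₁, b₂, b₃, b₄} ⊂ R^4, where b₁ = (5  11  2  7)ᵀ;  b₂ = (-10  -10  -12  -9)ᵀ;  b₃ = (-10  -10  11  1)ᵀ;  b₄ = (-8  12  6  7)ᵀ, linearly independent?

Form the 4×4 matrix with these as columns; its determinant is -9264.
A nonzero determinant means the columns are linearly independent.

linearly independent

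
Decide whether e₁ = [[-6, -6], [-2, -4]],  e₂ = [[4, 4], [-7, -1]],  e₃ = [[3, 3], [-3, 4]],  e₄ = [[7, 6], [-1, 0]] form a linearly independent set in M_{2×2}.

Write each element as a coordinate vector in ℝ⁴ using {E₁₁, E₁₂, E₂₁, E₂₂}.
Place the vectors as rows of a 4×4 matrix and reduce to echelon form.
The reduction yields 4 nonzero rows, so the rank is 4.
Since rank = 4 (the number of vectors), the set is linearly independent.

linearly independent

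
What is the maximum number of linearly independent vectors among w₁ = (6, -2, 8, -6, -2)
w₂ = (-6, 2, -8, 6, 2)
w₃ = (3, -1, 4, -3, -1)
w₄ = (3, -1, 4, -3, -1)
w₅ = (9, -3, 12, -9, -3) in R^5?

Put the 5×5 matrix [w₁|w₂|w₃|w₄|w₅] into echelon form.
Exactly 1 pivot survives; hence the rank is 1.

1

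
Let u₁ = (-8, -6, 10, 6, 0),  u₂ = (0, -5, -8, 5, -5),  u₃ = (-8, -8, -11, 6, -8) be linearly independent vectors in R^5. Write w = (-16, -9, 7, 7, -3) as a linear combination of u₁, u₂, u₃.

w = u₁ - u₂ + u₃

Write w = a₁u₁ + … + a₃u₃ and equate components.
Row-reducing the augmented matrix gives the unique coefficients (a₁, a₂, a₃) = (1, -1, 1).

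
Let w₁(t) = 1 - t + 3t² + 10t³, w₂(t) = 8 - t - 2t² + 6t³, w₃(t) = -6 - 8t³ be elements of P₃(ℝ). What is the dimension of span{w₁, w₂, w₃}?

Use coordinates relative to {1, t, …, t³}.
Apply Gaussian elimination to the matrix whose rows are w₁, w₂, w₃.
The echelon form has 3 nonzero rows, so the rank is 3.

dim = 3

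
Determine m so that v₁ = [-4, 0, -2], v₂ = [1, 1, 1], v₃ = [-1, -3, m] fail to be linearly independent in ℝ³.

m = -2

The set is linearly dependent precisely when det[v₁; v₂; v₃] = 0.
Expanding, det = -4*m - 8.
This vanishes exactly when m = -2.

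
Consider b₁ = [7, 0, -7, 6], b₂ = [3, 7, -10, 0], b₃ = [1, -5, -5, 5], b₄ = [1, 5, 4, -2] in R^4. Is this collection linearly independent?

linearly independent

The matrix [b₁|b₂|b₃|b₄] has determinant -680.
A nonzero determinant means the columns are linearly independent.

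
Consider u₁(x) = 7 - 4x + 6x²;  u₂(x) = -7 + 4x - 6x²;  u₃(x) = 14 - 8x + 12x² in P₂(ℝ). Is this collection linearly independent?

linearly dependent

Take coordinates with respect to the standard basis {1, x, x²}.
One vector is a scalar multiple of another, so the set is dependent.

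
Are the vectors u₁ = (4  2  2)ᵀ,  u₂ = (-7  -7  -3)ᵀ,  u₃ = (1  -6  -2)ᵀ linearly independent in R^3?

Place the vectors as rows of a 3×3 matrix and reduce to echelon form.
The reduction yields 3 nonzero rows, so the rank is 3.
Since rank = 3 (the number of vectors), the set is linearly independent.

linearly independent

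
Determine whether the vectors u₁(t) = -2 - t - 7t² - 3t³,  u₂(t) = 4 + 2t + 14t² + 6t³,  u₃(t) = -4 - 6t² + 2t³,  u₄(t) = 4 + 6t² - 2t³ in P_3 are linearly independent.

linearly dependent

Take coordinates with respect to the standard basis {1, t, …, t³}.
The matrix [u₁|u₂|u₃|u₄] has determinant 0.
A zero determinant means the columns are linearly dependent.
Indeed 2u₁ + u₂ = 0.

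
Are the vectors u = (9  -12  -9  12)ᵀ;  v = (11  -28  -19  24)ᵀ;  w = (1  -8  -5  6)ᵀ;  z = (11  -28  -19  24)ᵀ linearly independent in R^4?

Row-reduce the matrix whose columns are u, v, w, z.
The reduction yields 2 nonzero rows, so the rank is 2.
Since rank 2 < 4, the set is linearly dependent.
Indeed u - v + 2w = 0.

linearly dependent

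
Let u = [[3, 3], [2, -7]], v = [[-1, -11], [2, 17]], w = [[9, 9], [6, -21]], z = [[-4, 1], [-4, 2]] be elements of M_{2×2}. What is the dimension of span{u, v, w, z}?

dim = 2

Use coordinates relative to {E₁₁, E₁₂, E₂₁, E₂₂}.
Row-reduce the 4×4 matrix with these as rows.
Exactly 2 pivots survive; hence the rank is 2.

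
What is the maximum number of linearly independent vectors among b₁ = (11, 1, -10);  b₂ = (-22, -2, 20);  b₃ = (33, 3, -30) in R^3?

1

Apply Gaussian elimination to the matrix whose rows are b₁, b₂, b₃.
Exactly 1 pivot survives; hence the rank is 1.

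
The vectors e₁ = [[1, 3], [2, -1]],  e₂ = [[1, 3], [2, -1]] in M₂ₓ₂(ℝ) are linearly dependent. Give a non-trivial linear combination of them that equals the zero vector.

e₁ - e₂ = 0

Pass to coordinate vectors relative to the basis {E₁₁, E₁₂, E₂₁, E₂₂}.
Write the vectors as columns of a matrix and find a nonzero vector in its null space.
The free variable yields coefficients (1, -1) (any nonzero multiple also works).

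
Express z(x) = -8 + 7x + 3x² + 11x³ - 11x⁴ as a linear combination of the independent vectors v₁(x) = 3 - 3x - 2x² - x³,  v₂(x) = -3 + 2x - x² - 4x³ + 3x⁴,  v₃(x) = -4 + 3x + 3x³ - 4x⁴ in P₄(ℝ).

z = -v₁ - v₂ + 2v₃

Take coordinate vectors relative to {1, x, …, x⁴}.
Since v₁, v₂, v₃ are independent, the coefficients expressing z are uniquely determined by a linear system.
The system has the unique solution (a₁, a₂, a₃) = (-1, -1, 2).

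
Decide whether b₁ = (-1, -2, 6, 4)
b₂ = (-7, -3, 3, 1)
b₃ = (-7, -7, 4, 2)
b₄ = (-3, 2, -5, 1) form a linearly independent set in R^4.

linearly independent

Form the 4×4 matrix with these as columns; its determinant is 732.
A nonzero determinant means the columns are linearly independent.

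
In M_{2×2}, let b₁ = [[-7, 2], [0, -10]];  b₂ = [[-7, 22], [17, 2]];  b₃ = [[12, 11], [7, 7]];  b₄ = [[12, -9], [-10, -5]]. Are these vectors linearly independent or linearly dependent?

Write each element as a coordinate vector in ℝ⁴ using {E₁₁, E₁₂, E₂₁, E₂₂}.
Place the vectors as rows of a 4×4 matrix and reduce to echelon form.
The reduction yields 3 nonzero rows, so the rank is 3.
Since rank 3 < 4, the set is linearly dependent.
Indeed b₁ - b₂ + b₃ - b₄ = 0.

linearly dependent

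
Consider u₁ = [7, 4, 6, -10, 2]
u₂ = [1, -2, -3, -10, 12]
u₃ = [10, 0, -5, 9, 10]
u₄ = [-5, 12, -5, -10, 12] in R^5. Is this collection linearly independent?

Place the vectors as rows of a 4×5 matrix and reduce to echelon form.
The reduction yields 4 nonzero rows, so the rank is 4.
Since rank = 4 (the number of vectors), the set is linearly independent.

linearly independent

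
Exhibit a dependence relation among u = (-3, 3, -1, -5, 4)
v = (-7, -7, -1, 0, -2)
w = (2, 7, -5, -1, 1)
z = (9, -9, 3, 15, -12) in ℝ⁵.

3u + z = 0

Row-reduce the matrix with u, v, w, z as columns; the null space gives the coefficients.
The free variable yields coefficients (3, 0, 0, 1) (any nonzero multiple also works).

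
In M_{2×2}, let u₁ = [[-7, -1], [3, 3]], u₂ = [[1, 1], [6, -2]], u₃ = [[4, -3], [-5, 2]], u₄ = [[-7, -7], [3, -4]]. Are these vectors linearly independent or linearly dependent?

linearly independent

Write each element as a coordinate vector in ℝ⁴ using {E₁₁, E₁₂, E₂₁, E₂₂}.
Row-reduce the matrix whose columns are u₁, u₂, u₃, u₄.
The reduction yields 4 nonzero rows, so the rank is 4.
Since rank = 4 (the number of vectors), the set is linearly independent.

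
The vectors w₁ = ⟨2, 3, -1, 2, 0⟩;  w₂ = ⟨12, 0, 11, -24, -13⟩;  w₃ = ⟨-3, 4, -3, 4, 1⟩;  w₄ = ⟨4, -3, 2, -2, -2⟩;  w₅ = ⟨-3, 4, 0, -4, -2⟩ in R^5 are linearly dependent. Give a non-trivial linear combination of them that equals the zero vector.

2w₁ - w₂ - 3w₃ + 2w₄ + 3w₅ = 0

Solve the homogeneous system with w₁, w₂, w₃, w₄, w₅ as columns by row-reducing the coefficient matrix.
A generator of the null space is (2, -1, -3, 2, 3).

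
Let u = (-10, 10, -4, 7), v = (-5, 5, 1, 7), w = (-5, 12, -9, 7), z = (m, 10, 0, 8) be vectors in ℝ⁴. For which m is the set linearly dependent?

m = -52/3

Dependence holds iff the 4×4 matrix [u v w z] is singular.
Expanding, det = -105*m - 1820.
Solving -105*m - 1820 = 0 yields m = -52/3.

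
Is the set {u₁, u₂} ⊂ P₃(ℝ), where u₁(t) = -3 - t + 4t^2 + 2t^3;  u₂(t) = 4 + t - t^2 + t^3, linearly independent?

Take coordinates with respect to the standard basis {1, t, …, t^3}.
Place the vectors as rows of a 2×4 matrix and reduce to echelon form.
The reduction yields 2 nonzero rows, so the rank is 2.
Since rank = 2 (the number of vectors), the set is linearly independent.

linearly independent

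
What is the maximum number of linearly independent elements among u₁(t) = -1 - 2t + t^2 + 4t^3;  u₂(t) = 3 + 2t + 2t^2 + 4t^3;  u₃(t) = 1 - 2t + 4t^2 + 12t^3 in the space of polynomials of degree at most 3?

Represent each element by its coordinate vector in ℝ⁴.
Form the matrix with u₁, u₂, u₃ as columns and reduce.
There are 2 pivot columns, so rank = 2.

2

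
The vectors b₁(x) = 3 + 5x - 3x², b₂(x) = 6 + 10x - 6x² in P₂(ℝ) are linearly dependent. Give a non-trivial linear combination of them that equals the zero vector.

Take coordinates with respect to {1, x, x²}.
Row-reduce the matrix with b₁, b₂ as columns; the null space gives the coefficients.
One solution (up to scaling) is (2, -1).

2b₁ - b₂ = 0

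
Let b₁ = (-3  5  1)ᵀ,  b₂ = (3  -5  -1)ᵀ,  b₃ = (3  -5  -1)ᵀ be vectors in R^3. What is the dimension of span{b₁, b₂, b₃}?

Form the matrix with b₁, b₂, b₃ as columns and reduce.
Exactly 1 pivot survives; hence the rank is 1.

dim = 1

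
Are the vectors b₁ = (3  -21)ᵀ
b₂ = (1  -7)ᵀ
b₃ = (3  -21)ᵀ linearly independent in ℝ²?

There are 3 vectors in a 2-dimensional space, so they cannot be linearly independent.

linearly dependent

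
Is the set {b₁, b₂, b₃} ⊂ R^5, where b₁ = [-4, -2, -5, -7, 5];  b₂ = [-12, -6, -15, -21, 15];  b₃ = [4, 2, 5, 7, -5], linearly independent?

Place the vectors as rows of a 3×5 matrix and reduce to echelon form.
The reduction yields 1 nonzero row, so the rank is 1.
Since rank 1 < 3, the set is linearly dependent.

linearly dependent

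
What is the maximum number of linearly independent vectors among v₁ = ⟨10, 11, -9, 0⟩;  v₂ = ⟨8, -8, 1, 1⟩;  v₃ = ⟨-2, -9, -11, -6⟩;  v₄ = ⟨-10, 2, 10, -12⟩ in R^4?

Form the matrix with v₁, v₂, v₃, v₄ as columns and reduce.
Reduction leaves 4 leading entries, giving rank 4.

4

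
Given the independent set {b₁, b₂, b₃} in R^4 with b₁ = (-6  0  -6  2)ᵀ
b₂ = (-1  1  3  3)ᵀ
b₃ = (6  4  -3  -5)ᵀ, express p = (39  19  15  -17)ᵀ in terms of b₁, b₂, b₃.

Since b₁, b₂, b₃ are independent, the coefficients expressing p are uniquely determined by a linear system.
Row-reducing the augmented matrix gives the unique coefficients (a₁, a₂, a₃) = (-3, 3, 4).

p = -3b₁ + 3b₂ + 4b₃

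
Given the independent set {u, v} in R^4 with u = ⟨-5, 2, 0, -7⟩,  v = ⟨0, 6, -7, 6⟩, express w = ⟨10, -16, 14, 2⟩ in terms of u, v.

w = -2u - 2v

Solve the system with u, v as columns and w as the right-hand side.
The system has the unique solution (a₁, a₂) = (-2, -2).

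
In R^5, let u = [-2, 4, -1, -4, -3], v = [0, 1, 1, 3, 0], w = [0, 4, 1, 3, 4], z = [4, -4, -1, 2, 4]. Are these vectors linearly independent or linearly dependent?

linearly independent

Place the vectors as rows of a 4×5 matrix and reduce to echelon form.
The reduction yields 4 nonzero rows, so the rank is 4.
Since rank = 4 (the number of vectors), the set is linearly independent.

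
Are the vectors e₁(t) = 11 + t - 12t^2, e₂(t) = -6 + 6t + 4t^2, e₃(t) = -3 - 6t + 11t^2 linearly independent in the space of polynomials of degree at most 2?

Write each element as a coordinate vector in ℝ³ using {1, t, t^2}.
The matrix [e₁|e₂|e₃] has determinant 396.
A nonzero determinant means the columns are linearly independent.

linearly independent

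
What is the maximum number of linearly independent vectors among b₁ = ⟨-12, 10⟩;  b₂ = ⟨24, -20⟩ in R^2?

1

Apply Gaussian elimination to the matrix whose rows are b₁, b₂.
The echelon form has 1 nonzero row, so the rank is 1.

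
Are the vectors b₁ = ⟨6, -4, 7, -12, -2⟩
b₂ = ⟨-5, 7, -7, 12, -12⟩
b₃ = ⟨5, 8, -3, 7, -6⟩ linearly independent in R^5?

linearly independent

Place the vectors as rows of a 3×5 matrix and reduce to echelon form.
The reduction yields 3 nonzero rows, so the rank is 3.
Since rank = 3 (the number of vectors), the set is linearly independent.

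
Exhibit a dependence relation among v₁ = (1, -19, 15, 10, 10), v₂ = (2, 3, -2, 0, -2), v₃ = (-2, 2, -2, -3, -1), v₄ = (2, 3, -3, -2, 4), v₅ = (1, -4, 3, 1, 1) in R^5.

Row-reduce the matrix with v₁, v₂, v₃, v₄, v₅ as columns; the null space gives the coefficients.
A generator of the null space is (1, 3, 3, 0, -1).

v₁ + 3v₂ + 3v₃ - v₅ = 0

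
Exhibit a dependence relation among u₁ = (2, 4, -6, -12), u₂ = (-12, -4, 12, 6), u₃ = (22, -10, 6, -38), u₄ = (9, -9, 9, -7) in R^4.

Row-reduce the matrix with u₁, u₂, u₃, u₄ as columns; the null space gives the coefficients.
The free variable yields coefficients (2, 0, -1, 2) (any nonzero multiple also works).

2u₁ - u₃ + 2u₄ = 0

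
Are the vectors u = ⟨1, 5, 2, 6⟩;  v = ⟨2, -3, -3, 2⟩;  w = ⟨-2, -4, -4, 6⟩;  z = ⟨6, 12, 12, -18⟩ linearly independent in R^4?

One vector is a scalar multiple of another, so the set is dependent.

linearly dependent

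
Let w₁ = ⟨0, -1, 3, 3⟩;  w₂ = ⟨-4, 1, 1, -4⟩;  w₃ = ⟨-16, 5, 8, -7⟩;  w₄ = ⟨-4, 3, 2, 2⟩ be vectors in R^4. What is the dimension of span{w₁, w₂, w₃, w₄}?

dim = 3

Apply Gaussian elimination to the matrix whose rows are w₁, w₂, w₃, w₄.
There are 3 pivot columns, so rank = 3.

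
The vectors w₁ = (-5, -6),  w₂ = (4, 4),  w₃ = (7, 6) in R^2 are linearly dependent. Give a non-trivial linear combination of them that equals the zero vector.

w₁ + 3w₂ - w₃ = 0

Write the vectors as columns of a matrix and find a nonzero vector in its null space.
The free variable yields coefficients (1, 3, -1) (any nonzero multiple also works).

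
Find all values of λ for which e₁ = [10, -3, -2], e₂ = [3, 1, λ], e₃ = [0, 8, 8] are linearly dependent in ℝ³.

λ = 13/10

Place the vectors as rows of a 3×3 matrix; dependence ⇔ determinant zero.
Expanding, det = 104 - 80*λ.
Setting this to zero gives λ = 13/10.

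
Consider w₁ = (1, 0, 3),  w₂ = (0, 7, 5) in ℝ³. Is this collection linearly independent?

linearly independent

Row-reduce the matrix whose columns are w₁, w₂.
The reduction yields 2 nonzero rows, so the rank is 2.
Since rank = 2 (the number of vectors), the set is linearly independent.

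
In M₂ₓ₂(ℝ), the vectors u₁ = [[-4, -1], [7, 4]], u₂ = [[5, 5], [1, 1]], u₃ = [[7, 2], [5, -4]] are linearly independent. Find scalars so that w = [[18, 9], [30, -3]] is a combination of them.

w = 2u₁ + u₂ + 3u₃

Take coordinate vectors relative to {E₁₁, E₁₂, E₂₁, E₂₂}.
Since u₁, u₂, u₃ are independent, the coefficients expressing w are uniquely determined by a linear system.
Back-substitution yields (c₁, c₂, c₃) = (2, 1, 3).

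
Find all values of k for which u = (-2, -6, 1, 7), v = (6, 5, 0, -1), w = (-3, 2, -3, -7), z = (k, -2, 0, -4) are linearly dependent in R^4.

The set is linearly dependent precisely when det[u; v; w; z] = 0.
Expanding, det = 54*k + 354.
Setting this to zero gives k = -59/9.

k = -59/9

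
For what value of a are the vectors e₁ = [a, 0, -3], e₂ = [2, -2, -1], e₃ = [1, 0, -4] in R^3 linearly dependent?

a = 3/4

Dependence holds iff the 3×3 matrix [e₁ e₂ e₃] is singular.
Cofactor expansion gives det = 8*a - 6.
This vanishes exactly when a = 3/4.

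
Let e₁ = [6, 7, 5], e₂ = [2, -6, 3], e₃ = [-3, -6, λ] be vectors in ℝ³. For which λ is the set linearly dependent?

λ = -21/10

Place the vectors as rows of a 3×3 matrix; dependence ⇔ determinant zero.
The determinant works out to -50*λ - 105.
This vanishes exactly when λ = -21/10.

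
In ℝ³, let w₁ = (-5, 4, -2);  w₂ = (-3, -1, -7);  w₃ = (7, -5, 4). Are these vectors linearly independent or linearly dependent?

Place the vectors as rows of a 3×3 matrix and reduce to echelon form.
The reduction yields 3 nonzero rows, so the rank is 3.
Since rank = 3 (the number of vectors), the set is linearly independent.

linearly independent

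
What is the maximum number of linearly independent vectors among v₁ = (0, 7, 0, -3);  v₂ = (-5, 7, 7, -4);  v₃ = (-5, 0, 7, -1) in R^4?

2

Row-reduce the 3×4 matrix with these as rows.
The echelon form has 2 nonzero rows, so the rank is 2.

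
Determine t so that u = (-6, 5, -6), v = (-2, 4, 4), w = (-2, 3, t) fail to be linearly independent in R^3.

t = 10/7

Dependence holds iff the 3×3 matrix [u v w] is singular.
Cofactor expansion gives det = 20 - 14*t.
Setting this to zero gives t = 10/7.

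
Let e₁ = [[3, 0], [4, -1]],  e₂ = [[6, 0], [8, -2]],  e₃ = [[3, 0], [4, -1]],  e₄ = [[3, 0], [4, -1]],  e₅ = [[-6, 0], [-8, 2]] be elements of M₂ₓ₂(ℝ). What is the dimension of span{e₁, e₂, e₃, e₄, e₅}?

dim = 1

Represent each element by its coordinate vector in ℝ⁴.
Form the matrix with e₁, e₂, e₃, e₄, e₅ as columns and reduce.
There is 1 pivot column, so rank = 1.
(With 5 elements in a 4-dimensional space the rank is at most 4.)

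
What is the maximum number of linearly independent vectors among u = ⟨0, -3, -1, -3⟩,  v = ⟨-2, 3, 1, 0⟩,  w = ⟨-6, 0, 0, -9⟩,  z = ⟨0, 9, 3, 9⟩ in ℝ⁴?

Put the 4×4 matrix [u|v|w|z] into echelon form.
There are 2 pivot columns, so rank = 2.

2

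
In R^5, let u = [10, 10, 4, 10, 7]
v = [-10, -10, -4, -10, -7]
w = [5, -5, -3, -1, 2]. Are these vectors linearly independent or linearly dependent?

linearly dependent

Row-reduce the matrix whose columns are u, v, w.
The reduction yields 2 nonzero rows, so the rank is 2.
Since rank 2 < 3, the set is linearly dependent.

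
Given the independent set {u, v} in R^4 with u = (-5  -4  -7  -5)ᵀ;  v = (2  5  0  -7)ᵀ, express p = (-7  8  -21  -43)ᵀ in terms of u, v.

Write p = a₁u + a₂v and equate components.
Back-substitution yields (a₁, a₂) = (3, 4).

p = 3u + 4v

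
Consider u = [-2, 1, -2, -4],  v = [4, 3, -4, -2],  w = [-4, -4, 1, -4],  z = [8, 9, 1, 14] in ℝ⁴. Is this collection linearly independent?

Place the vectors as rows of a 4×4 matrix and reduce to echelon form.
The reduction yields 3 nonzero rows, so the rank is 3.
Since rank 3 < 4, the set is linearly dependent.
Indeed v + 3w + z = 0.

linearly dependent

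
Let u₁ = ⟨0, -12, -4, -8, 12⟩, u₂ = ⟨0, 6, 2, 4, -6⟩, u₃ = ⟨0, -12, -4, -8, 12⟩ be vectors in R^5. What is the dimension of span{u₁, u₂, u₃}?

dim = 1

Put the 5×3 matrix [u₁|u₂|u₃] into echelon form.
The echelon form has 1 nonzero row, so the rank is 1.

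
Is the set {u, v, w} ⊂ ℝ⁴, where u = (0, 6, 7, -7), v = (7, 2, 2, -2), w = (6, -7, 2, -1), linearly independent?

Place the vectors as rows of a 3×4 matrix and reduce to echelon form.
The reduction yields 3 nonzero rows, so the rank is 3.
Since rank = 3 (the number of vectors), the set is linearly independent.

linearly independent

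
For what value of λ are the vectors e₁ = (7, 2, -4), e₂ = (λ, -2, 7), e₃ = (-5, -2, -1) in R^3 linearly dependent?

Place the vectors as rows of a 3×3 matrix; dependence ⇔ determinant zero.
Cofactor expansion gives det = 10*λ + 82.
Setting this to zero gives λ = -41/5.

λ = -41/5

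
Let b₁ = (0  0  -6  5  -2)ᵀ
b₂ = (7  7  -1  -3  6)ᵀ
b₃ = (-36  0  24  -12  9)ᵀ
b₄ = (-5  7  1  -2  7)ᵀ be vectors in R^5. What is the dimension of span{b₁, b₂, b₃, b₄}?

Put the 5×4 matrix [b₁|b₂|b₃|b₄] into echelon form.
The echelon form has 3 nonzero rows, so the rank is 3.

3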